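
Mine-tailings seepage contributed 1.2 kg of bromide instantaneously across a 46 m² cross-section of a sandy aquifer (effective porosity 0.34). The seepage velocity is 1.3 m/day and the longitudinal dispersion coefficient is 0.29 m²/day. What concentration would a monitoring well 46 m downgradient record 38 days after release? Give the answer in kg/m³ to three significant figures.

For an instantaneous plane source, C(x,t) = M/(n_e·A·√(4πDt)) · exp(−(x−vt)²/(4Dt)), with n_e·A the pore (flow) area.
Plume center vt = 1.3 × 38 = 49.4 m, so the well at 46 m is 3.4 m upgradient of the peak.
√(4πDt) = 11.77 m, giving peak height M/(n_e·A·√(4πDt)) = 1.2/(0.34 × 46 × 11.77) = 0.006519 kg/m³.
(x−vt)²/(4Dt) = (-3.4)²/(4 × 0.29 × 38) = 0.2623; exp(−0.2623) = 0.7693.
C = 0.006519 × 0.7693 = 0.00502 kg/m³.

0.00502 kg/m³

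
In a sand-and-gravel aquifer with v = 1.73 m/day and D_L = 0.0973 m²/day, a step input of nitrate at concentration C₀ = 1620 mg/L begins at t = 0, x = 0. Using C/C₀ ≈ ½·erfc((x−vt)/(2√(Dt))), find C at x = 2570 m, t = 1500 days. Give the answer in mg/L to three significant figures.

1500 mg/L

For a continuous step input, C/C₀ ≈ ½·erfc((x−vt)/(2√(Dt))).
vt = 1.73 × 1500 = 2595 m and 2√(Dt) = 2√(0.0973 × 1500) = 24.16 m.
Argument (x−vt)/(2√(Dt)) = (2570 − 2595)/24.16 = -1.035; ½·erfc(-1.035) = 0.9284.
C = 1620 × 0.9284 = 1500 mg/L.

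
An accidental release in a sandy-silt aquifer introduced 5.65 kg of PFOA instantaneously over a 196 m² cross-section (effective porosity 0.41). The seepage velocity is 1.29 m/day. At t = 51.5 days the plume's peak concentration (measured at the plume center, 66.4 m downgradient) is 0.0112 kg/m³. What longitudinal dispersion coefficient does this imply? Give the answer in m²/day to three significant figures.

At the plume center C_max = M/(n_e·A·√(4πDt)), so D = M²/(4πt·(n_e·A·C_max)²).
n_e·A·C_max = 0.41 × 196 × 0.0112 = 0.9000 kg/m.
D = 5.65²/(4π × 51.5 × 0.9000²) = 0.0609 m²/day.

0.0609 m²/day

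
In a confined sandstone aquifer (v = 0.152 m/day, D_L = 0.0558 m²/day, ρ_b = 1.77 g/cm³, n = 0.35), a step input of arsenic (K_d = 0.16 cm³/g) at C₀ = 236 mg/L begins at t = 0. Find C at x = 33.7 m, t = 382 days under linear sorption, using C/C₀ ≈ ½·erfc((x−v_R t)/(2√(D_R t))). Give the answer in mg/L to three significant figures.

87.4 mg/L

Retardation factor R = 1 + ρ_b·K_d/n = 1 + 1.77 × 0.16/0.35 = 1.809.
Sorption retards both mechanisms: v_R = v/R = 0.08402 m/day, D_R = D/R = 0.03085 m²/day.
v_R·t = 0.08402 × 382 = 32.09564 m; 2√(D_R t) = 6.866 m; argument = (33.7 − 32.09564)/6.866 = 0.2337.
C = C₀ × ½·erfc(0.2337) = 236 × 0.3705 = 87.4 mg/L.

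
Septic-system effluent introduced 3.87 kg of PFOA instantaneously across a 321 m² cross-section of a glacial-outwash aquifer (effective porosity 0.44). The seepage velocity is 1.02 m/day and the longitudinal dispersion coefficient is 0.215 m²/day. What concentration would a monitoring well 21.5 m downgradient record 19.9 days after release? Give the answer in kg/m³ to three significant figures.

For an instantaneous plane source, C(x,t) = M/(n_e·A·√(4πDt)) · exp(−(x−vt)²/(4Dt)), with n_e·A the pore (flow) area.
Plume center vt = 1.02 × 19.9 = 20.298 m, so the well at 21.5 m is 1.202 m downgradient of the peak.
√(4πDt) = 7.332 m, giving peak height M/(n_e·A·√(4πDt)) = 3.87/(0.44 × 321 × 7.332) = 0.003737 kg/m³.
(x−vt)²/(4Dt) = (1.202)²/(4 × 0.215 × 19.9) = 0.08442; exp(−0.08442) = 0.9190.
C = 0.003737 × 0.9190 = 0.00343 kg/m³.

0.00343 kg/m³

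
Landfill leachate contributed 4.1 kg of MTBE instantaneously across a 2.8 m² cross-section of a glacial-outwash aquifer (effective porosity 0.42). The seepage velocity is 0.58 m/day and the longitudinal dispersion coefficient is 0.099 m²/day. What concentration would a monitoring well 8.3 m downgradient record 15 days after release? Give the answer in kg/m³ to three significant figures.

0.786 kg/m³

For an instantaneous plane source, C(x,t) = M/(n_e·A·√(4πDt)) · exp(−(x−vt)²/(4Dt)), with n_e·A the pore (flow) area.
Plume center vt = 0.58 × 15 = 8.7 m, so the well at 8.3 m is 0.4 m upgradient of the peak.
√(4πDt) = 4.320 m, giving peak height M/(n_e·A·√(4πDt)) = 4.1/(0.42 × 2.8 × 4.320) = 0.8070 kg/m³.
(x−vt)²/(4Dt) = (-0.4)²/(4 × 0.099 × 15) = 0.02694; exp(−0.02694) = 0.9734.
C = 0.8070 × 0.9734 = 0.786 kg/m³.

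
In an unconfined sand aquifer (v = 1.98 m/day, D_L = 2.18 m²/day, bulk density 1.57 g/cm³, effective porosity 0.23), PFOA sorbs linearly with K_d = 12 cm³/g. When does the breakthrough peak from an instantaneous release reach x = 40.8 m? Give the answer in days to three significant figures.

Retardation factor R = 1 + ρ_b·K_d/n = 1 + 1.57 × 12/0.23 = 82.91.
Sorption retards both mechanisms: v_R = v/R = 0.02388 m/day, D_R = D/R = 0.02629 m²/day.
Peak time from v_R²t² + 2D_R t − x² = 0: t = (√(D_R² + v_R²x²) − D_R)/v_R².
√(D_R² + v_R²x²) = √(0.02629² + 0.02388² × 40.8²) = 0.9747; v_R² = 0.0005703.
t = (0.9747 − 0.02629)/0.0005703 = 1660 days.

1660 days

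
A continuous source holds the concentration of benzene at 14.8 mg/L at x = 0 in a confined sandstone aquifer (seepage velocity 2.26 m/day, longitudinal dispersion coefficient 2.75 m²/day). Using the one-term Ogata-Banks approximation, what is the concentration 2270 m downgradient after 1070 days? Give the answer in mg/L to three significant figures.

14.4 mg/L

For a continuous step input, C/C₀ ≈ ½·erfc((x−vt)/(2√(Dt))).
vt = 2.26 × 1070 = 2418.2 m and 2√(Dt) = 2√(2.75 × 1070) = 108.5 m.
Argument (x−vt)/(2√(Dt)) = (2270 − 2418.2)/108.5 = -1.366; ½·erfc(-1.366) = 0.9733.
C = 14.8 × 0.9733 = 14.4 mg/L.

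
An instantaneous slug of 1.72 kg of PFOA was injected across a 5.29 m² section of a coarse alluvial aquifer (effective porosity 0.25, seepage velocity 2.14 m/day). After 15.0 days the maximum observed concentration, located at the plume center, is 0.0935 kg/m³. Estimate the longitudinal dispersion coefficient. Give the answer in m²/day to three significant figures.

1.03 m²/day

At the plume center C_max = M/(n_e·A·√(4πDt)), so D = M²/(4πt·(n_e·A·C_max)²).
n_e·A·C_max = 0.25 × 5.29 × 0.0935 = 0.1237 kg/m.
D = 1.72²/(4π × 15.0 × 0.1237²) = 1.03 m²/day.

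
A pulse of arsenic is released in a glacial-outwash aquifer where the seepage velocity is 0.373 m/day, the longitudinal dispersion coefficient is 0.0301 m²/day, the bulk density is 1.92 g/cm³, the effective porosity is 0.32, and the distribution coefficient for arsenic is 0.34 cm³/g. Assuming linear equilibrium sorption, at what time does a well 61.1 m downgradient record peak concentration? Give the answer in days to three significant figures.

Retardation factor R = 1 + ρ_b·K_d/n = 1 + 1.92 × 0.34/0.32 = 3.040.
Sorption retards both mechanisms: v_R = v/R = 0.1227 m/day, D_R = D/R = 0.009901 m²/day.
Peak time from v_R²t² + 2D_R t − x² = 0: t = (√(D_R² + v_R²x²) − D_R)/v_R².
√(D_R² + v_R²x²) = √(0.009901² + 0.1227² × 61.1²) = 7.497; v_R² = 0.01506.
t = (7.497 − 0.009901)/0.01506 = 497 days.

497 days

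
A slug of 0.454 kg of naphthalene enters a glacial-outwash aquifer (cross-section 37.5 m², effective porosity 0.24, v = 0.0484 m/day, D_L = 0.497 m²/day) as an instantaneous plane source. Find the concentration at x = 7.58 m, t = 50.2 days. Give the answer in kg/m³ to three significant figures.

0.00218 kg/m³

For an instantaneous plane source, C(x,t) = M/(n_e·A·√(4πDt)) · exp(−(x−vt)²/(4Dt)), with n_e·A the pore (flow) area.
Plume center vt = 0.0484 × 50.2 = 2.42968 m, so the well at 7.58 m is 5.15032 m downgradient of the peak.
√(4πDt) = 17.71 m, giving peak height M/(n_e·A·√(4πDt)) = 0.454/(0.24 × 37.5 × 17.71) = 0.002848 kg/m³.
(x−vt)²/(4Dt) = (5.15032)²/(4 × 0.497 × 50.2) = 0.2658; exp(−0.2658) = 0.7666.
C = 0.002848 × 0.7666 = 0.00218 kg/m³.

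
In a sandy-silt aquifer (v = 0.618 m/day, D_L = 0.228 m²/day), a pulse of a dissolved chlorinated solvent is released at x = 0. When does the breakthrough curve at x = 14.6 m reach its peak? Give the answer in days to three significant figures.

For the 1D instantaneous-source solution, setting ∂C/∂t = 0 at fixed x gives v²t² + 2Dt − x² = 0, so t = (√(D² + v²x²) − D)/v².
√(D² + v²x²) = √(0.228² + 0.618² × 14.6²) = 9.026; v² = 0.381924.
t = (9.026 − 0.228)/0.381924 = 23.0 days (vs. the pure-advection estimate x/v = 23.6 d).

23.0 days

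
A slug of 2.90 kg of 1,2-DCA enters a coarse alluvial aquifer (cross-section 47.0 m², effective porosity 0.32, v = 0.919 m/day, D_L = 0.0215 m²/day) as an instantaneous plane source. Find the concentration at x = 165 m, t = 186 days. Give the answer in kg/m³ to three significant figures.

For an instantaneous plane source, C(x,t) = M/(n_e·A·√(4πDt)) · exp(−(x−vt)²/(4Dt)), with n_e·A the pore (flow) area.
Plume center vt = 0.919 × 186 = 170.934 m, so the well at 165 m is 5.934 m upgradient of the peak.
√(4πDt) = 7.089 m, giving peak height M/(n_e·A·√(4πDt)) = 2.90/(0.32 × 47.0 × 7.089) = 0.02720 kg/m³.
(x−vt)²/(4Dt) = (-5.934)²/(4 × 0.0215 × 186) = 2.201; exp(−2.201) = 0.1107.
C = 0.02720 × 0.1107 = 0.00301 kg/m³.

0.00301 kg/m³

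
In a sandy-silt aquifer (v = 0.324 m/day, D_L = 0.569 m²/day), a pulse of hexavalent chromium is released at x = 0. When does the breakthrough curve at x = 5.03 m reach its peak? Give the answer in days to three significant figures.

11.0 days

For the 1D instantaneous-source solution, setting ∂C/∂t = 0 at fixed x gives v²t² + 2Dt − x² = 0, so t = (√(D² + v²x²) − D)/v².
√(D² + v²x²) = √(0.569² + 0.324² × 5.03²) = 1.726; v² = 0.104976.
t = (1.726 − 0.569)/0.104976 = 11.0 days (vs. the pure-advection estimate x/v = 15.5 d).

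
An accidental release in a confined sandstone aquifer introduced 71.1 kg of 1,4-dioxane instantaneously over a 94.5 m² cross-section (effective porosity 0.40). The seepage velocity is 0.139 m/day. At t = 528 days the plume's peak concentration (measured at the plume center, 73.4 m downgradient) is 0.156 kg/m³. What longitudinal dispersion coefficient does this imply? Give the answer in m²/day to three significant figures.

At the plume center C_max = M/(n_e·A·√(4πDt)), so D = M²/(4πt·(n_e·A·C_max)²).
n_e·A·C_max = 0.40 × 94.5 × 0.156 = 5.897 kg/m.
D = 71.1²/(4π × 528 × 5.897²) = 0.0219 m²/day.

0.0219 m²/day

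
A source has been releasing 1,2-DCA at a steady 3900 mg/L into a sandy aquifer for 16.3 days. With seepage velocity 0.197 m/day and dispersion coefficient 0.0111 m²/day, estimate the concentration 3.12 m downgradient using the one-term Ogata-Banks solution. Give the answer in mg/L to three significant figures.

2180 mg/L

For a continuous step input, C/C₀ ≈ ½·erfc((x−vt)/(2√(Dt))).
vt = 0.197 × 16.3 = 3.2111 m and 2√(Dt) = 2√(0.0111 × 16.3) = 0.8507 m.
Argument (x−vt)/(2√(Dt)) = (3.12 − 3.2111)/0.8507 = -0.1071; ½·erfc(-0.1071) = 0.5602.
C = 3900 × 0.5602 = 2180 mg/L.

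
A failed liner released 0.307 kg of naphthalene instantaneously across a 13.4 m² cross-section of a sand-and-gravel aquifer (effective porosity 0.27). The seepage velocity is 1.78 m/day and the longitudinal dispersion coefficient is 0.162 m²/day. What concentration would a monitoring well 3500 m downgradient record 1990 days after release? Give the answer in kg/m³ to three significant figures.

For an instantaneous plane source, C(x,t) = M/(n_e·A·√(4πDt)) · exp(−(x−vt)²/(4Dt)), with n_e·A the pore (flow) area.
Plume center vt = 1.78 × 1990 = 3542.2 m, so the well at 3500 m is 42.2 m upgradient of the peak.
√(4πDt) = 63.65 m, giving peak height M/(n_e·A·√(4πDt)) = 0.307/(0.27 × 13.4 × 63.65) = 0.001333 kg/m³.
(x−vt)²/(4Dt) = (-42.2)²/(4 × 0.162 × 1990) = 1.381; exp(−1.381) = 0.2513.
C = 0.001333 × 0.2513 = 0.000335 kg/m³.

0.000335 kg/m³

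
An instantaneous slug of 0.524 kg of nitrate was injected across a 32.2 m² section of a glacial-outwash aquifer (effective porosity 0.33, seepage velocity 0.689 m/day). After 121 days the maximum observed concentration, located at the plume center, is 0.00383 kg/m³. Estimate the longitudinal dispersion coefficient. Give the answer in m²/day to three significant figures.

0.109 m²/day

At the plume center C_max = M/(n_e·A·√(4πDt)), so D = M²/(4πt·(n_e·A·C_max)²).
n_e·A·C_max = 0.33 × 32.2 × 0.00383 = 0.04070 kg/m.
D = 0.524²/(4π × 121 × 0.04070²) = 0.109 m²/day.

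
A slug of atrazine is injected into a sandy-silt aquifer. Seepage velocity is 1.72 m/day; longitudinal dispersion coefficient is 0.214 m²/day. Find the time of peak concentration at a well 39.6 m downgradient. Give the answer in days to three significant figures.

For the 1D instantaneous-source solution, setting ∂C/∂t = 0 at fixed x gives v²t² + 2Dt − x² = 0, so t = (√(D² + v²x²) − D)/v².
√(D² + v²x²) = √(0.214² + 1.72² × 39.6²) = 68.11; v² = 2.9584.
t = (68.11 − 0.214)/2.9584 = 23.0 days (vs. the pure-advection estimate x/v = 23.0 d).

23.0 days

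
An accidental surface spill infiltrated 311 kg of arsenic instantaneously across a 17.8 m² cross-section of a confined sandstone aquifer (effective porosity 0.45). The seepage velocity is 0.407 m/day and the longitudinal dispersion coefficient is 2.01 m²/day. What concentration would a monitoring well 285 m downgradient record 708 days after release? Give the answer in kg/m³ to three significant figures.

For an instantaneous plane source, C(x,t) = M/(n_e·A·√(4πDt)) · exp(−(x−vt)²/(4Dt)), with n_e·A the pore (flow) area.
Plume center vt = 0.407 × 708 = 288.156 m, so the well at 285 m is 3.156 m upgradient of the peak.
√(4πDt) = 133.7 m, giving peak height M/(n_e·A·√(4πDt)) = 311/(0.45 × 17.8 × 133.7) = 0.2904 kg/m³.
(x−vt)²/(4Dt) = (-3.156)²/(4 × 2.01 × 708) = 0.001750; exp(−0.001750) = 0.9983.
C = 0.2904 × 0.9983 = 0.290 kg/m³.

0.290 kg/m³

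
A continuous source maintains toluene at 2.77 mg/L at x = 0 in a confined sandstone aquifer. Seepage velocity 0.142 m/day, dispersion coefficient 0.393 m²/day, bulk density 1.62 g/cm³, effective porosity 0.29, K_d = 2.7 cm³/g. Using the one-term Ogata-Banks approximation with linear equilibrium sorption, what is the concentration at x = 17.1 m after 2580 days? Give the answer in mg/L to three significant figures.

Retardation factor R = 1 + ρ_b·K_d/n = 1 + 1.62 × 2.7/0.29 = 16.08.
Sorption retards both mechanisms: v_R = v/R = 0.008831 m/day, D_R = D/R = 0.02444 m²/day.
v_R·t = 0.008831 × 2580 = 22.78398 m; 2√(D_R t) = 15.88 m; argument = (17.1 − 22.78398)/15.88 = -0.3579.
C = C₀ × ½·erfc(-0.3579) = 2.77 × 0.6936 = 1.92 mg/L.

1.92 mg/L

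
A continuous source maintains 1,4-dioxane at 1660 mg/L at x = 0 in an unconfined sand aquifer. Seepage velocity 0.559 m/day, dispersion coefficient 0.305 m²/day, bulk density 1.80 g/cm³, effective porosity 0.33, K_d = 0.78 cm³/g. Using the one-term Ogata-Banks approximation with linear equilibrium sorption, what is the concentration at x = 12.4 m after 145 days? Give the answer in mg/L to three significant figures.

1280 mg/L

Retardation factor R = 1 + ρ_b·K_d/n = 1 + 1.80 × 0.78/0.33 = 5.255.
Sorption retards both mechanisms: v_R = v/R = 0.1064 m/day, D_R = D/R = 0.05804 m²/day.
v_R·t = 0.1064 × 145 = 15.428 m; 2√(D_R t) = 5.802 m; argument = (12.4 − 15.428)/5.802 = -0.5219.
C = C₀ × ½·erfc(-0.5219) = 1660 × 0.7698 = 1280 mg/L.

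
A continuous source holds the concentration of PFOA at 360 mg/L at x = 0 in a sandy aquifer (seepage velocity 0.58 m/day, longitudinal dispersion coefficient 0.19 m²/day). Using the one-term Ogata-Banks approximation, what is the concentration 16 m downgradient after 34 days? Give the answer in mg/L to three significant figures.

306 mg/L

For a continuous step input, C/C₀ ≈ ½·erfc((x−vt)/(2√(Dt))).
vt = 0.58 × 34 = 19.72 m and 2√(Dt) = 2√(0.19 × 34) = 5.083 m.
Argument (x−vt)/(2√(Dt)) = (16 − 19.72)/5.083 = -0.7319; ½·erfc(-0.7319) = 0.8497.
C = 360 × 0.8497 = 306 mg/L.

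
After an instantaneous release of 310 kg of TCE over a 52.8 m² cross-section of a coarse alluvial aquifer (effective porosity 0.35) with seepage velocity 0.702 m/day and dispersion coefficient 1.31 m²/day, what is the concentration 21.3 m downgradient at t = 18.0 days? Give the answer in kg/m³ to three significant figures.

0.440 kg/m³

For an instantaneous plane source, C(x,t) = M/(n_e·A·√(4πDt)) · exp(−(x−vt)²/(4Dt)), with n_e·A the pore (flow) area.
Plume center vt = 0.702 × 18.0 = 12.636 m, so the well at 21.3 m is 8.664 m downgradient of the peak.
√(4πDt) = 17.21 m, giving peak height M/(n_e·A·√(4πDt)) = 310/(0.35 × 52.8 × 17.21) = 0.9747 kg/m³.
(x−vt)²/(4Dt) = (8.664)²/(4 × 1.31 × 18.0) = 0.7959; exp(−0.7959) = 0.4512.
C = 0.9747 × 0.4512 = 0.440 kg/m³.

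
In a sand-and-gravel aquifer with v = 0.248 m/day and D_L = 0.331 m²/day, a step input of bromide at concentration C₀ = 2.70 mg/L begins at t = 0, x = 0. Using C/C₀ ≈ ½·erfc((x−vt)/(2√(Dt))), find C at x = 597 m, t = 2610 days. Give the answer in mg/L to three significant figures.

For a continuous step input, C/C₀ ≈ ½·erfc((x−vt)/(2√(Dt))).
vt = 0.248 × 2610 = 647.28 m and 2√(Dt) = 2√(0.331 × 2610) = 58.78 m.
Argument (x−vt)/(2√(Dt)) = (597 − 647.28)/58.78 = -0.8554; ½·erfc(-0.8554) = 0.8868.
C = 2.70 × 0.8868 = 2.39 mg/L.

2.39 mg/L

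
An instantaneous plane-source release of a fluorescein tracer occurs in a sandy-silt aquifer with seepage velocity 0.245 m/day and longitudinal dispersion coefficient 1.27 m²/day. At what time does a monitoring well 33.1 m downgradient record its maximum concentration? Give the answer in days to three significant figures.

116 days

For the 1D instantaneous-source solution, setting ∂C/∂t = 0 at fixed x gives v²t² + 2Dt − x² = 0, so t = (√(D² + v²x²) − D)/v².
√(D² + v²x²) = √(1.27² + 0.245² × 33.1²) = 8.208; v² = 0.060025.
t = (8.208 − 1.27)/0.060025 = 116 days (vs. the pure-advection estimate x/v = 135 d).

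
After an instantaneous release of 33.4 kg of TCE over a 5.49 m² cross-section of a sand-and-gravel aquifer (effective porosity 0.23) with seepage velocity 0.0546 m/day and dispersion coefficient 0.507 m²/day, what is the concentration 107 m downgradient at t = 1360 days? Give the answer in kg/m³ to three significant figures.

For an instantaneous plane source, C(x,t) = M/(n_e·A·√(4πDt)) · exp(−(x−vt)²/(4Dt)), with n_e·A the pore (flow) area.
Plume center vt = 0.0546 × 1360 = 74.256 m, so the well at 107 m is 32.744 m downgradient of the peak.
√(4πDt) = 93.08 m, giving peak height M/(n_e·A·√(4πDt)) = 33.4/(0.23 × 5.49 × 93.08) = 0.2842 kg/m³.
(x−vt)²/(4Dt) = (32.744)²/(4 × 0.507 × 1360) = 0.3887; exp(−0.3887) = 0.6779.
C = 0.2842 × 0.6779 = 0.193 kg/m³.

0.193 kg/m³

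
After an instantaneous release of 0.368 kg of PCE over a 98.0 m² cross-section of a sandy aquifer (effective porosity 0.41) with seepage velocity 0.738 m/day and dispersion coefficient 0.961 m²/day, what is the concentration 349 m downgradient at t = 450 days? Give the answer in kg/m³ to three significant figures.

For an instantaneous plane source, C(x,t) = M/(n_e·A·√(4πDt)) · exp(−(x−vt)²/(4Dt)), with n_e·A the pore (flow) area.
Plume center vt = 0.738 × 450 = 332.1 m, so the well at 349 m is 16.9 m downgradient of the peak.
√(4πDt) = 73.72 m, giving peak height M/(n_e·A·√(4πDt)) = 0.368/(0.41 × 98.0 × 73.72) = 0.0001242 kg/m³.
(x−vt)²/(4Dt) = (16.9)²/(4 × 0.961 × 450) = 0.1651; exp(−0.1651) = 0.8478.
C = 0.0001242 × 0.8478 = 0.000105 kg/m³.

0.000105 kg/m³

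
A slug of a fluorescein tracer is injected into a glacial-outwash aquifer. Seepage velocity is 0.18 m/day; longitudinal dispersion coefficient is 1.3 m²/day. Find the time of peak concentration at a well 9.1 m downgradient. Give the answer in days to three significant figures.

For the 1D instantaneous-source solution, setting ∂C/∂t = 0 at fixed x gives v²t² + 2Dt − x² = 0, so t = (√(D² + v²x²) − D)/v².
√(D² + v²x²) = √(1.3² + 0.18² × 9.1²) = 2.091; v² = 0.0324.
t = (2.091 − 1.3)/0.0324 = 24.4 days (vs. the pure-advection estimate x/v = 50.6 d).

24.4 days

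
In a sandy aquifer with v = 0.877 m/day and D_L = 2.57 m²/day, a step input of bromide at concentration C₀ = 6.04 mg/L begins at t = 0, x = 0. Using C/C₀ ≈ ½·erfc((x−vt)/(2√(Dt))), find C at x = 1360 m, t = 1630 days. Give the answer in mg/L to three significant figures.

For a continuous step input, C/C₀ ≈ ½·erfc((x−vt)/(2√(Dt))).
vt = 0.877 × 1630 = 1429.51 m and 2√(Dt) = 2√(2.57 × 1630) = 129.4 m.
Argument (x−vt)/(2√(Dt)) = (1360 − 1429.51)/129.4 = -0.5372; ½·erfc(-0.5372) = 0.7763.
C = 6.04 × 0.7763 = 4.69 mg/L.

4.69 mg/L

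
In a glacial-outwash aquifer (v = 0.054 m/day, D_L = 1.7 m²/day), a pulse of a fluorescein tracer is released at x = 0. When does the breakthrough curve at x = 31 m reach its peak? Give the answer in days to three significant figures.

235 days

For the 1D instantaneous-source solution, setting ∂C/∂t = 0 at fixed x gives v²t² + 2Dt − x² = 0, so t = (√(D² + v²x²) − D)/v².
√(D² + v²x²) = √(1.7² + 0.054² × 31²) = 2.386; v² = 0.002916.
t = (2.386 − 1.7)/0.002916 = 235 days (vs. the pure-advection estimate x/v = 574 d).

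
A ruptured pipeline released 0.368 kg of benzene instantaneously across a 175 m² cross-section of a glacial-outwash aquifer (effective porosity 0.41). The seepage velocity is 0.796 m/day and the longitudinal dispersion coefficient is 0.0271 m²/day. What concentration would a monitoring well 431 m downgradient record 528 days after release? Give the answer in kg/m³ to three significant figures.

For an instantaneous plane source, C(x,t) = M/(n_e·A·√(4πDt)) · exp(−(x−vt)²/(4Dt)), with n_e·A the pore (flow) area.
Plume center vt = 0.796 × 528 = 420.288 m, so the well at 431 m is 10.712 m downgradient of the peak.
√(4πDt) = 13.41 m, giving peak height M/(n_e·A·√(4πDt)) = 0.368/(0.41 × 175 × 13.41) = 0.0003825 kg/m³.
(x−vt)²/(4Dt) = (10.712)²/(4 × 0.0271 × 528) = 2.005; exp(−2.005) = 0.1347.
C = 0.0003825 × 0.1347 = 5.15e-05 kg/m³.

5.15e-05 kg/m³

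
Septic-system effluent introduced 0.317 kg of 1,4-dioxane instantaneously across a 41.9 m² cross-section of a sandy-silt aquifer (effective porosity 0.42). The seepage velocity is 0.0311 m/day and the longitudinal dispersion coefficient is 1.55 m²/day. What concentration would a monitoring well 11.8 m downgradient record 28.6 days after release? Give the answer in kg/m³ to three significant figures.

For an instantaneous plane source, C(x,t) = M/(n_e·A·√(4πDt)) · exp(−(x−vt)²/(4Dt)), with n_e·A the pore (flow) area.
Plume center vt = 0.0311 × 28.6 = 0.88946 m, so the well at 11.8 m is 10.91054 m downgradient of the peak.
√(4πDt) = 23.60 m, giving peak height M/(n_e·A·√(4πDt)) = 0.317/(0.42 × 41.9 × 23.60) = 0.0007633 kg/m³.
(x−vt)²/(4Dt) = (10.91054)²/(4 × 1.55 × 28.6) = 0.6713; exp(−0.6713) = 0.5110.
C = 0.0007633 × 0.5110 = 0.000390 kg/m³.

0.000390 kg/m³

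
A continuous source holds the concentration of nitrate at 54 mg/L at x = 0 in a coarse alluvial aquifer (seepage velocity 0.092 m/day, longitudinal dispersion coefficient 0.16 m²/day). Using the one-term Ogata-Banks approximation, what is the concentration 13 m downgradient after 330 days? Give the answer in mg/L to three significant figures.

51.5 mg/L

For a continuous step input, C/C₀ ≈ ½·erfc((x−vt)/(2√(Dt))).
vt = 0.092 × 330 = 30.36 m and 2√(Dt) = 2√(0.16 × 330) = 14.53 m.
Argument (x−vt)/(2√(Dt)) = (13 − 30.36)/14.53 = -1.195; ½·erfc(-1.195) = 0.9545.
C = 54 × 0.9545 = 51.5 mg/L.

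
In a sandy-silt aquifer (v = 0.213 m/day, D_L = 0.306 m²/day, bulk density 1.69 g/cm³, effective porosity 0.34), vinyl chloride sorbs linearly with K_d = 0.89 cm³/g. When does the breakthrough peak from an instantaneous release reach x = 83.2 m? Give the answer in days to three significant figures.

2080 days

Retardation factor R = 1 + ρ_b·K_d/n = 1 + 1.69 × 0.89/0.34 = 5.424.
Sorption retards both mechanisms: v_R = v/R = 0.03927 m/day, D_R = D/R = 0.05642 m²/day.
Peak time from v_R²t² + 2D_R t − x² = 0: t = (√(D_R² + v_R²x²) − D_R)/v_R².
√(D_R² + v_R²x²) = √(0.05642² + 0.03927² × 83.2²) = 3.268; v_R² = 0.001542.
t = (3.268 − 0.05642)/0.001542 = 2080 days.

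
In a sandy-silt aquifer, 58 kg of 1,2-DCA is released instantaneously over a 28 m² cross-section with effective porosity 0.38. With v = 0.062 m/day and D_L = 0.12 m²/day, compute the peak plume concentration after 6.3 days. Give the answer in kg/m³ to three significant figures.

The peak of an instantaneous 1D plume sits at x = vt; there the Gaussian factor is 1 and C_max = M/(n_e·A·√(4πDt)), where n_e·A is the pore area the mass is dissolved in.
√(4πDt) = √(4π × 0.12 × 6.3) = 3.082 m, so C_max = 58/(0.38 × 28 × 3.082) = 1.77 kg/m³.

1.77 kg/m³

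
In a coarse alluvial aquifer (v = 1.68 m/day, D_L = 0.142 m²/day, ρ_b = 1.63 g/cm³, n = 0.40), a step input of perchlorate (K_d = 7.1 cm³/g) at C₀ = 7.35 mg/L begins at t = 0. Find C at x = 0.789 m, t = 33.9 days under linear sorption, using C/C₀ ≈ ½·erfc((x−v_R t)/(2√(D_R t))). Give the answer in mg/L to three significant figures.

7.17 mg/L

Retardation factor R = 1 + ρ_b·K_d/n = 1 + 1.63 × 7.1/0.40 = 29.93.
Sorption retards both mechanisms: v_R = v/R = 0.05613 m/day, D_R = D/R = 0.004744 m²/day.
v_R·t = 0.05613 × 33.9 = 1.902807 m; 2√(D_R t) = 0.8021 m; argument = (0.789 − 1.902807)/0.8021 = -1.389.
C = C₀ × ½·erfc(-1.389) = 7.35 × 0.9753 = 7.17 mg/L.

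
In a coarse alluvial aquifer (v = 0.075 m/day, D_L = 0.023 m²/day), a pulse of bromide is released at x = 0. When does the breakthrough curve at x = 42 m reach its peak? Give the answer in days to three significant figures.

For the 1D instantaneous-source solution, setting ∂C/∂t = 0 at fixed x gives v²t² + 2Dt − x² = 0, so t = (√(D² + v²x²) − D)/v².
√(D² + v²x²) = √(0.023² + 0.075² × 42²) = 3.150; v² = 0.005625.
t = (3.150 − 0.023)/0.005625 = 556 days (vs. the pure-advection estimate x/v = 560 d).

556 days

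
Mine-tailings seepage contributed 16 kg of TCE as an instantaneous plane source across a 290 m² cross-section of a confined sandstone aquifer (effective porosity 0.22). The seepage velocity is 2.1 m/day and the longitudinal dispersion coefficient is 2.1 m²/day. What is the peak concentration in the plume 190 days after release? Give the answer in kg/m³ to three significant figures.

The peak of an instantaneous 1D plume sits at x = vt; there the Gaussian factor is 1 and C_max = M/(n_e·A·√(4πDt)), where n_e·A is the pore area the mass is dissolved in.
√(4πDt) = √(4π × 2.1 × 190) = 70.81 m, so C_max = 16/(0.22 × 290 × 70.81) = 0.00354 kg/m³.

0.00354 kg/m³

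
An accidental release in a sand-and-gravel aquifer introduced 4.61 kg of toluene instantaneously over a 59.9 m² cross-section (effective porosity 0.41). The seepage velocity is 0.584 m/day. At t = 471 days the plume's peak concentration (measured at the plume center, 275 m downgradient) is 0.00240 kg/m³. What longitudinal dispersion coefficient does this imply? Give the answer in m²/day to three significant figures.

At the plume center C_max = M/(n_e·A·√(4πDt)), so D = M²/(4πt·(n_e·A·C_max)²).
n_e·A·C_max = 0.41 × 59.9 × 0.00240 = 0.05894 kg/m.
D = 4.61²/(4π × 471 × 0.05894²) = 1.03 m²/day.

1.03 m²/day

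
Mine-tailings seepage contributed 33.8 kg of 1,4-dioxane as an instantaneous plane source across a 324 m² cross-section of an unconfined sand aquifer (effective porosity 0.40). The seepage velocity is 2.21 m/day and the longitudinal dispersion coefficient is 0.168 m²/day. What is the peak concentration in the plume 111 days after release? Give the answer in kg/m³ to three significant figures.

0.0170 kg/m³

The peak of an instantaneous 1D plume sits at x = vt; there the Gaussian factor is 1 and C_max = M/(n_e·A·√(4πDt)), where n_e·A is the pore area the mass is dissolved in.
√(4πDt) = √(4π × 0.168 × 111) = 15.31 m, so C_max = 33.8/(0.40 × 324 × 15.31) = 0.0170 kg/m³.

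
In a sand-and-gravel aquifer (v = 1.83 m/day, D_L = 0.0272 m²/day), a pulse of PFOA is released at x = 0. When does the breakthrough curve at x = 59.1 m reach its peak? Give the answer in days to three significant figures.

32.3 days

For the 1D instantaneous-source solution, setting ∂C/∂t = 0 at fixed x gives v²t² + 2Dt − x² = 0, so t = (√(D² + v²x²) − D)/v².
√(D² + v²x²) = √(0.0272² + 1.83² × 59.1²) = 108.2; v² = 3.3489.
t = (108.2 − 0.0272)/3.3489 = 32.3 days (vs. the pure-advection estimate x/v = 32.3 d).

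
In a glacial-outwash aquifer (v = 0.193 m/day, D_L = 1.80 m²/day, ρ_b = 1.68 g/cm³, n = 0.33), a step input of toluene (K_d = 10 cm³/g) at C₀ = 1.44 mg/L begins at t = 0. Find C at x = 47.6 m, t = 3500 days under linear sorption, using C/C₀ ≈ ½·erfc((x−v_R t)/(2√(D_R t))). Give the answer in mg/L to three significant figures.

0.0190 mg/L

Retardation factor R = 1 + ρ_b·K_d/n = 1 + 1.68 × 10/0.33 = 51.91.
Sorption retards both mechanisms: v_R = v/R = 0.003718 m/day, D_R = D/R = 0.03468 m²/day.
v_R·t = 0.003718 × 3500 = 13.013 m; 2√(D_R t) = 22.03 m; argument = (47.6 − 13.013)/22.03 = 1.570.
C = C₀ × ½·erfc(1.570) = 1.44 × 0.01320 = 0.0190 mg/L.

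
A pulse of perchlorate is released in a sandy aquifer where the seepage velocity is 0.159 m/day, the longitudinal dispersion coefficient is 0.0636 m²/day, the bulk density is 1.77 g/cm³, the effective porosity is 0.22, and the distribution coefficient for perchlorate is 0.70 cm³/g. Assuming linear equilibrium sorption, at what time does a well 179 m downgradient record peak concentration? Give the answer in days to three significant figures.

Retardation factor R = 1 + ρ_b·K_d/n = 1 + 1.77 × 0.70/0.22 = 6.632.
Sorption retards both mechanisms: v_R = v/R = 0.02397 m/day, D_R = D/R = 0.009590 m²/day.
Peak time from v_R²t² + 2D_R t − x² = 0: t = (√(D_R² + v_R²x²) − D_R)/v_R².
√(D_R² + v_R²x²) = √(0.009590² + 0.02397² × 179²) = 4.291; v_R² = 0.0005746.
t = (4.291 − 0.009590)/0.0005746 = 7450 days.

7450 days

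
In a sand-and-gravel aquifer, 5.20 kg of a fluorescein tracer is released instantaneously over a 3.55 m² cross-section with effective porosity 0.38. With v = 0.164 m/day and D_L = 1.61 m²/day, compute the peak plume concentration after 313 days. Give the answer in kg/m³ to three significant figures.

0.0484 kg/m³

The peak of an instantaneous 1D plume sits at x = vt; there the Gaussian factor is 1 and C_max = M/(n_e·A·√(4πDt)), where n_e·A is the pore area the mass is dissolved in.
√(4πDt) = √(4π × 1.61 × 313) = 79.58 m, so C_max = 5.20/(0.38 × 3.55 × 79.58) = 0.0484 kg/m³.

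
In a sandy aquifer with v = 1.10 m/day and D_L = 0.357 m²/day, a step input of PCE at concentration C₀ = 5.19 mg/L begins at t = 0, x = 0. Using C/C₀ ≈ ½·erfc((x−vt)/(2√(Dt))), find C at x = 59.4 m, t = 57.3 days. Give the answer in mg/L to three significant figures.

3.71 mg/L

For a continuous step input, C/C₀ ≈ ½·erfc((x−vt)/(2√(Dt))).
vt = 1.10 × 57.3 = 63.03 m and 2√(Dt) = 2√(0.357 × 57.3) = 9.046 m.
Argument (x−vt)/(2√(Dt)) = (59.4 − 63.03)/9.046 = -0.4013; ½·erfc(-0.4013) = 0.7148.
C = 5.19 × 0.7148 = 3.71 mg/L.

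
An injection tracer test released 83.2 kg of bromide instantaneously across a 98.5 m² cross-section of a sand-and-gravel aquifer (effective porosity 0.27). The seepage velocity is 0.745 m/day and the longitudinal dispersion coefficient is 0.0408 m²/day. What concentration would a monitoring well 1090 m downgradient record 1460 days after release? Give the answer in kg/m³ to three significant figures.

0.112 kg/m³

For an instantaneous plane source, C(x,t) = M/(n_e·A·√(4πDt)) · exp(−(x−vt)²/(4Dt)), with n_e·A the pore (flow) area.
Plume center vt = 0.745 × 1460 = 1087.7 m, so the well at 1090 m is 2.3 m downgradient of the peak.
√(4πDt) = 27.36 m, giving peak height M/(n_e·A·√(4πDt)) = 83.2/(0.27 × 98.5 × 27.36) = 0.1143 kg/m³.
(x−vt)²/(4Dt) = (2.3)²/(4 × 0.0408 × 1460) = 0.02220; exp(−0.02220) = 0.9780.
C = 0.1143 × 0.9780 = 0.112 kg/m³.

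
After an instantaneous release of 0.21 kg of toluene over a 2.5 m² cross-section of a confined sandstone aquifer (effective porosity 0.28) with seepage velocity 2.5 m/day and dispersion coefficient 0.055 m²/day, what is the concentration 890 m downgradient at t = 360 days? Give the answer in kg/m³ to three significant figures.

0.00538 kg/m³

For an instantaneous plane source, C(x,t) = M/(n_e·A·√(4πDt)) · exp(−(x−vt)²/(4Dt)), with n_e·A the pore (flow) area.
Plume center vt = 2.5 × 360 = 900 m, so the well at 890 m is 10 m upgradient of the peak.
√(4πDt) = 15.77 m, giving peak height M/(n_e·A·√(4πDt)) = 0.21/(0.28 × 2.5 × 15.77) = 0.01902 kg/m³.
(x−vt)²/(4Dt) = (-10)²/(4 × 0.055 × 360) = 1.263; exp(−1.263) = 0.2828.
C = 0.01902 × 0.2828 = 0.00538 kg/m³.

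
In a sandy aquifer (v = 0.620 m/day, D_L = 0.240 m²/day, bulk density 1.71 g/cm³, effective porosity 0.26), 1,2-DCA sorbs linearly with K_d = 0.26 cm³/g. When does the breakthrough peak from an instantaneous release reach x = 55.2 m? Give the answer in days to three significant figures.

240 days

Retardation factor R = 1 + ρ_b·K_d/n = 1 + 1.71 × 0.26/0.26 = 2.710.
Sorption retards both mechanisms: v_R = v/R = 0.2288 m/day, D_R = D/R = 0.08856 m²/day.
Peak time from v_R²t² + 2D_R t − x² = 0: t = (√(D_R² + v_R²x²) − D_R)/v_R².
√(D_R² + v_R²x²) = √(0.08856² + 0.2288² × 55.2²) = 12.63; v_R² = 0.05235.
t = (12.63 − 0.08856)/0.05235 = 240 days.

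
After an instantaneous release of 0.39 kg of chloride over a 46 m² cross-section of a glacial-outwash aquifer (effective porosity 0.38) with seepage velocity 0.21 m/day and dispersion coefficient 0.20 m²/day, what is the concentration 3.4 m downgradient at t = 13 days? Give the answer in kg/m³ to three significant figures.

For an instantaneous plane source, C(x,t) = M/(n_e·A·√(4πDt)) · exp(−(x−vt)²/(4Dt)), with n_e·A the pore (flow) area.
Plume center vt = 0.21 × 13 = 2.73 m, so the well at 3.4 m is 0.67 m downgradient of the peak.
√(4πDt) = 5.716 m, giving peak height M/(n_e·A·√(4πDt)) = 0.39/(0.38 × 46 × 5.716) = 0.003903 kg/m³.
(x−vt)²/(4Dt) = (0.67)²/(4 × 0.20 × 13) = 0.04316; exp(−0.04316) = 0.9578.
C = 0.003903 × 0.9578 = 0.00374 kg/m³.

0.00374 kg/m³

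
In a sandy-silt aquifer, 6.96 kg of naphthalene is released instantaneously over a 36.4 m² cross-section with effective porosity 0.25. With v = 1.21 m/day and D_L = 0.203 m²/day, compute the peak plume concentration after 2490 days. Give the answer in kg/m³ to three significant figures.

The peak of an instantaneous 1D plume sits at x = vt; there the Gaussian factor is 1 and C_max = M/(n_e·A·√(4πDt)), where n_e·A is the pore area the mass is dissolved in.
√(4πDt) = √(4π × 0.203 × 2490) = 79.70 m, so C_max = 6.96/(0.25 × 36.4 × 79.70) = 0.00960 kg/m³.

0.00960 kg/m³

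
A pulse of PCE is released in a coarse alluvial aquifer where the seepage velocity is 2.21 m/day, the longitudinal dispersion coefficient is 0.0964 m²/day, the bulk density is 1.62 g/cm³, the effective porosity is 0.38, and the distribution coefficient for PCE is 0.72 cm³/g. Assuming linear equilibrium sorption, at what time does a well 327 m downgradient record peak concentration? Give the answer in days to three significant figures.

Retardation factor R = 1 + ρ_b·K_d/n = 1 + 1.62 × 0.72/0.38 = 4.069.
Sorption retards both mechanisms: v_R = v/R = 0.5431 m/day, D_R = D/R = 0.02369 m²/day.
Peak time from v_R²t² + 2D_R t − x² = 0: t = (√(D_R² + v_R²x²) − D_R)/v_R².
√(D_R² + v_R²x²) = √(0.02369² + 0.5431² × 327²) = 177.6; v_R² = 0.2950.
t = (177.6 − 0.02369)/0.2950 = 602 days.

602 days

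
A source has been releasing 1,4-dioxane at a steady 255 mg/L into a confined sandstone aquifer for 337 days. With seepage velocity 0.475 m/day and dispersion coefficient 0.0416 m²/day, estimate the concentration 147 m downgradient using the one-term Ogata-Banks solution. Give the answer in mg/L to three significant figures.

253 mg/L

For a continuous step input, C/C₀ ≈ ½·erfc((x−vt)/(2√(Dt))).
vt = 0.475 × 337 = 160.075 m and 2√(Dt) = 2√(0.0416 × 337) = 7.488 m.
Argument (x−vt)/(2√(Dt)) = (147 − 160.075)/7.488 = -1.746; ½·erfc(-1.746) = 0.9932.
C = 255 × 0.9932 = 253 mg/L.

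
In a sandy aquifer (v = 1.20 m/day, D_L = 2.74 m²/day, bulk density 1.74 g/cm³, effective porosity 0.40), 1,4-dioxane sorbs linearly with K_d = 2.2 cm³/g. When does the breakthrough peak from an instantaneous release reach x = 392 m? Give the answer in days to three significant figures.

Retardation factor R = 1 + ρ_b·K_d/n = 1 + 1.74 × 2.2/0.40 = 10.57.
Sorption retards both mechanisms: v_R = v/R = 0.1135 m/day, D_R = D/R = 0.2592 m²/day.
Peak time from v_R²t² + 2D_R t − x² = 0: t = (√(D_R² + v_R²x²) − D_R)/v_R².
√(D_R² + v_R²x²) = √(0.2592² + 0.1135² × 392²) = 44.49; v_R² = 0.01288.
t = (44.49 − 0.2592)/0.01288 = 3430 days.

3430 days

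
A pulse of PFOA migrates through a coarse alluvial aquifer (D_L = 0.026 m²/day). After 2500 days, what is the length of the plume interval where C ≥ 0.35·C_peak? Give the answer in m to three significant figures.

The plume is Gaussian with σ = √(2Dt) = √(2 × 0.026 × 2500) = 11.40 m.
C/C_peak = exp(−Δx²/(2σ²)) = 0.35 ⇒ Δx = σ·√(−2 ln 0.35) = 11.40 × 1.449 = 16.52 m.
Width = 2Δx = 33.0 m.

33.0 m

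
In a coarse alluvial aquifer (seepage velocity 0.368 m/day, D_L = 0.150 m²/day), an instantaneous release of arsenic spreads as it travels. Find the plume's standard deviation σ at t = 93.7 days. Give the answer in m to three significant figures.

5.30 m

Dispersive spreading gives a Gaussian with σ² = 2Dt; advection only shifts the center.
σ = √(2 × 0.150 × 93.7) = 5.30 m.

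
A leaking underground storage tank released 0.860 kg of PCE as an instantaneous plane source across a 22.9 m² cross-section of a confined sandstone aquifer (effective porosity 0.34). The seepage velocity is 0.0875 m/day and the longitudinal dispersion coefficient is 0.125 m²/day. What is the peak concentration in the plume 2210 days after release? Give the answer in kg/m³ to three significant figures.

The peak of an instantaneous 1D plume sits at x = vt; there the Gaussian factor is 1 and C_max = M/(n_e·A·√(4πDt)), where n_e·A is the pore area the mass is dissolved in.
√(4πDt) = √(4π × 0.125 × 2210) = 58.92 m, so C_max = 0.860/(0.34 × 22.9 × 58.92) = 0.00187 kg/m³.

0.00187 kg/m³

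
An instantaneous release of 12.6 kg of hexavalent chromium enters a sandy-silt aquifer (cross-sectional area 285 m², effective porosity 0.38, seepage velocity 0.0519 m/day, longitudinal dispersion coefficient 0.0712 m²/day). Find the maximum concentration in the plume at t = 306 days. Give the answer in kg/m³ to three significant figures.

0.00703 kg/m³

The peak of an instantaneous 1D plume sits at x = vt; there the Gaussian factor is 1 and C_max = M/(n_e·A·√(4πDt)), where n_e·A is the pore area the mass is dissolved in.
√(4πDt) = √(4π × 0.0712 × 306) = 16.55 m, so C_max = 12.6/(0.38 × 285 × 16.55) = 0.00703 kg/m³.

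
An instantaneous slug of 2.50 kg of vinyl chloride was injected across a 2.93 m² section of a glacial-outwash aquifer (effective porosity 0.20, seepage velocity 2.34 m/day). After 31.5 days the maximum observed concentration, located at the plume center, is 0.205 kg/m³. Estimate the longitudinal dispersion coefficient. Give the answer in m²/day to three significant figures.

1.09 m²/day

At the plume center C_max = M/(n_e·A·√(4πDt)), so D = M²/(4πt·(n_e·A·C_max)²).
n_e·A·C_max = 0.20 × 2.93 × 0.205 = 0.1201 kg/m.
D = 2.50²/(4π × 31.5 × 0.1201²) = 1.09 m²/day.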